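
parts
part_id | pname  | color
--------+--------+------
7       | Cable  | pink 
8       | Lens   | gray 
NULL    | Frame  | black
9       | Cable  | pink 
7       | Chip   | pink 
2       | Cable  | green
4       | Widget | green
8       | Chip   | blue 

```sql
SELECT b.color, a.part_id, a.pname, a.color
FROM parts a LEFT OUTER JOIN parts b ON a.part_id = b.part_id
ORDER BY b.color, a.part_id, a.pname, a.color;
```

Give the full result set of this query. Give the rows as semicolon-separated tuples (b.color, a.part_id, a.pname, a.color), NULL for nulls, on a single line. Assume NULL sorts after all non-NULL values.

LEFT JOIN keeps every row from `parts a`; unmatched rows get NULL for `parts b`'s columns.
Matching on a.part_id = b.part_id. A NULL in a compared column never satisfies the condition.
Matched pairs: 11; unmatched a rows kept: 1.

(blue, 8, Chip, blue); (blue, 8, Lens, gray); (gray, 8, Chip, blue); (gray, 8, Lens, gray); (green, 2, Cable, green); (green, 4, Widget, green); (pink, 7, Cable, pink); (pink, 7, Cable, pink); (pink, 7, Chip, pink); (pink, 7, Chip, pink); (pink, 9, Cable, pink); (NULL, NULL, Frame, black)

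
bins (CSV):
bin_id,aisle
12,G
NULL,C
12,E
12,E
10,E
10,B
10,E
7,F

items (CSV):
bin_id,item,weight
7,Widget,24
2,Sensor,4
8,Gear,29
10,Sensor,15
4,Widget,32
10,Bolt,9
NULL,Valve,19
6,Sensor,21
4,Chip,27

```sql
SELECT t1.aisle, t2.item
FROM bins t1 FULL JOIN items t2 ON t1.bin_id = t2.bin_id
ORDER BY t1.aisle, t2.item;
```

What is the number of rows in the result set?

FULL OUTER JOIN keeps every row from both sides; unmatched rows get NULL for the other side's columns.
Matching on t1.bin_id = t2.bin_id. A NULL in a compared column never satisfies the condition.
- bin_id=12: no t2 row matches, row kept with t2 columns NULL.
- bin_id=NULL: no t2 row matches, row kept with t2 columns NULL.
- bin_id=12: no t2 row matches, row kept with t2 columns NULL.
- bin_id=12: no t2 row matches, row kept with t2 columns NULL.
- bin_id=10: 2 matching t2 row(s), so 2 row(s) emitted.
- bin_id=10: 2 matching t2 row(s), so 2 row(s) emitted.
- bin_id=10: 2 matching t2 row(s), so 2 row(s) emitted.
- bin_id=7: 1 matching t2 row(s), so 1 row(s) emitted.
- plus 6 unmatched t2 row(s), each kept with NULL t1 columns.
Total: 7 matched + 10 padded = 17 rows.

17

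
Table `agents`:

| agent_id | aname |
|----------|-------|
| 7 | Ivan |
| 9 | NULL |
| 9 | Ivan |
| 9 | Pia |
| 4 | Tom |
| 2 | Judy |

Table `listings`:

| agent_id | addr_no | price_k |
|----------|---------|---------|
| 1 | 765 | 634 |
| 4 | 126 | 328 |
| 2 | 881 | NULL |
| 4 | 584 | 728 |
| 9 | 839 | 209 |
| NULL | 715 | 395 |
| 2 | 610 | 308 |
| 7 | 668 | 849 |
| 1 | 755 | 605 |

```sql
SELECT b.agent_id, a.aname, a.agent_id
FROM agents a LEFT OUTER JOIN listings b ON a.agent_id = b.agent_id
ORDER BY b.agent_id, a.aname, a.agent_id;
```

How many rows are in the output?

8

LEFT JOIN keeps every row from `agents`; unmatched rows get NULL for `listings`'s columns.
Matching on a.agent_id = b.agent_id. A NULL in a compared column never satisfies the condition.
- a row (agent_id=7): matches 1 b row(s) → 1 output row(s).
- a row (agent_id=9): matches 1 b row(s) → 1 output row(s).
- a row (agent_id=9): matches 1 b row(s) → 1 output row(s).
- a row (agent_id=9): matches 1 b row(s) → 1 output row(s).
- a row (agent_id=4): matches 2 b row(s) → 2 output row(s).
- a row (agent_id=2): matches 2 b row(s) → 2 output row(s).
Total: 8 rows.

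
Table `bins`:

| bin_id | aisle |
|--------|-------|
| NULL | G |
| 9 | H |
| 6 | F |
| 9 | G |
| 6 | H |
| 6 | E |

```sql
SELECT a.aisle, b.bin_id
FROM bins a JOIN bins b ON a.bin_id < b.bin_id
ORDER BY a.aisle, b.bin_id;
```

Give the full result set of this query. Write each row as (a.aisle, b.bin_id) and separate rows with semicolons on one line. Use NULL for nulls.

INNER JOIN keeps only pairs where the ON condition holds.
Matching on a.bin_id < b.bin_id. A NULL in a compared column never satisfies the condition.
- a row (bin_id=NULL): no match → dropped.
- a row (bin_id=9): no match → dropped.
- a row (bin_id=6): matches 2 b row(s) → 2 output row(s).
- a row (bin_id=9): no match → dropped.
- a row (bin_id=6): matches 2 b row(s) → 2 output row(s).
- a row (bin_id=6): matches 2 b row(s) → 2 output row(s).
After projecting and ordering:
a.aisle | b.bin_id
E | 9
E | 9
F | 9
F | 9
H | 9
H | 9

(E, 9); (E, 9); (F, 9); (F, 9); (H, 9); (H, 9)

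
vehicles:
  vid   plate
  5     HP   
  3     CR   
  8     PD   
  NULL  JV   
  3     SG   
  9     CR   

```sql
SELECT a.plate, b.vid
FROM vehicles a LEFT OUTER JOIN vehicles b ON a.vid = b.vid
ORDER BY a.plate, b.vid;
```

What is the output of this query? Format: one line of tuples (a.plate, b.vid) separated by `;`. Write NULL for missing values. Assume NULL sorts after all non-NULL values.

LEFT JOIN keeps every row from `vehicles a`; unmatched rows get NULL for `vehicles b`'s columns.
Matching on a.vid = b.vid. A NULL in a compared column never satisfies the condition.
Matched pairs: 7; unmatched a rows kept: 1.

(CR, 3); (CR, 3); (CR, 9); (HP, 5); (JV, NULL); (PD, 8); (SG, 3); (SG, 3)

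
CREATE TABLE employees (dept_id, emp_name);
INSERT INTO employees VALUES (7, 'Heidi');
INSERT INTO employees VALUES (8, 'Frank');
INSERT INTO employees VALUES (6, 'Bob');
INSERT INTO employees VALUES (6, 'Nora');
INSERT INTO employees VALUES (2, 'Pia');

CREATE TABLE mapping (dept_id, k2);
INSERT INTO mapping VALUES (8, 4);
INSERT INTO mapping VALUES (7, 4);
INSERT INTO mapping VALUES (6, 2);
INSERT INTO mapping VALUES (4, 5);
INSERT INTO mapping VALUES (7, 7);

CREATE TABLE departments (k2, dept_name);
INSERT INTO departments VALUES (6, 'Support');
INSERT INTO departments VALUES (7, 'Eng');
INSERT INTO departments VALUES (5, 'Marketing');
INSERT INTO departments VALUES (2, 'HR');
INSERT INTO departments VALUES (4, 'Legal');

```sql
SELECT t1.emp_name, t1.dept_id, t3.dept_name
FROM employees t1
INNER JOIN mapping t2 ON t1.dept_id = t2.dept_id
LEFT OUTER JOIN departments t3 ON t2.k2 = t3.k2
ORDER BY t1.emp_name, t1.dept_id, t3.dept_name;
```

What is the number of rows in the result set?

Step 1 — t1 INNER JOIN t2 on dept_id → 5 row(s).
Then LEFT JOIN `departments t3` on k2: each of those 5 rows is kept; rows whose t2.k2 has no match in t3 get NULL for t3's columns.
Result: 5 row(s).

5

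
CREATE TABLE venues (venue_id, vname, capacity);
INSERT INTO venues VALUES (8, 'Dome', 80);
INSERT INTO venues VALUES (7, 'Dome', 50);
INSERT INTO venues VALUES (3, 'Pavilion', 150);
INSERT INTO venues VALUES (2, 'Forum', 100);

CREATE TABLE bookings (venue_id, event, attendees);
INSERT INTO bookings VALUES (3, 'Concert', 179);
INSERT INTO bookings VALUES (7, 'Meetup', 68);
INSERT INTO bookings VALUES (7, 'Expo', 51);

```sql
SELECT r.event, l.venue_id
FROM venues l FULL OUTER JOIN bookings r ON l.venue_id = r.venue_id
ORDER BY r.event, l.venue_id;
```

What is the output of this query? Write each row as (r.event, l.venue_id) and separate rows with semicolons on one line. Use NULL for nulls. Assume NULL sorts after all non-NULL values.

(Concert, 3); (Expo, 7); (Meetup, 7); (NULL, 2); (NULL, 8)

FULL OUTER JOIN keeps every row from both sides; unmatched rows get NULL for the other side's columns.
Matching on l.venue_id = r.venue_id.
- l row (venue_id=8): no match → kept, r columns NULL.
- l row (venue_id=7): matches 2 r row(s) → 2 output row(s).
- l row (venue_id=3): matches 1 r row(s) → 1 output row(s).
- l row (venue_id=2): no match → kept, r columns NULL.
After projecting and ordering:
r.event | l.venue_id
Concert | 3
Expo | 7
Meetup | 7
NULL | 2
NULL | 8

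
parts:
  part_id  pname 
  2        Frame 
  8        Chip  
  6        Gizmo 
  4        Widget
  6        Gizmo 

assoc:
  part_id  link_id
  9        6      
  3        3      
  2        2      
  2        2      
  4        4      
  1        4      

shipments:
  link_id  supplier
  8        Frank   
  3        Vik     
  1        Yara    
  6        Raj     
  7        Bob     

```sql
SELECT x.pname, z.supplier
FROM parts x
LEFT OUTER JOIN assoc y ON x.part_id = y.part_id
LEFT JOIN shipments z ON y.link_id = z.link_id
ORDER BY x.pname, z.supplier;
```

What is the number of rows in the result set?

6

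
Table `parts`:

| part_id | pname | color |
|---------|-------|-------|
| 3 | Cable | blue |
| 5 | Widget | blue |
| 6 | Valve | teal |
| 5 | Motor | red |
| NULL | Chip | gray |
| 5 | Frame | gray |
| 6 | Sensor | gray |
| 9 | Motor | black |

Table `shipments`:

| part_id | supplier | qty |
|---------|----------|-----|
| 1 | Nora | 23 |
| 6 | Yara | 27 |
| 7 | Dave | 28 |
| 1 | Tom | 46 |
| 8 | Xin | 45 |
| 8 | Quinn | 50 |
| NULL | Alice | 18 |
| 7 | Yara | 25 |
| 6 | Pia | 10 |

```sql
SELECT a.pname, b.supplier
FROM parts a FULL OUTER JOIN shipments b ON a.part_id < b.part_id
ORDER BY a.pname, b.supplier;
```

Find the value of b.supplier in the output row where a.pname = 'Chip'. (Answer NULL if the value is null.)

NULL

FULL OUTER JOIN keeps every row from both sides; unmatched rows get NULL for the other side's columns.
Matching on a.part_id < b.part_id. A NULL in a compared column never satisfies the condition.
Matched pairs: 32; unmatched a rows kept: 2; unmatched b rows kept: 3.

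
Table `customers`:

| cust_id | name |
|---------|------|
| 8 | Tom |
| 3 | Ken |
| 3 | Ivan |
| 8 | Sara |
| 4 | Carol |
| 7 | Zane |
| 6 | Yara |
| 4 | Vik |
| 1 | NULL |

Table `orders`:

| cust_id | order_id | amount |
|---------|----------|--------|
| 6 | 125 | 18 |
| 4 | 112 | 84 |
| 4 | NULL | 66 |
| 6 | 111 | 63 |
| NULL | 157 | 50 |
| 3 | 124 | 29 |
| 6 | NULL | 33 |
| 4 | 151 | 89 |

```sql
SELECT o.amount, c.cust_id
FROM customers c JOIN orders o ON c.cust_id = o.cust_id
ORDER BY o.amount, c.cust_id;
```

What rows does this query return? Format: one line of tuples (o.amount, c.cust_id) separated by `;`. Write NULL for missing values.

(18, 6); (29, 3); (29, 3); (33, 6); (63, 6); (66, 4); (66, 4); (84, 4); (84, 4); (89, 4); (89, 4)

INNER JOIN keeps only pairs where the ON condition holds.
Matching on c.cust_id = o.cust_id. A NULL in a compared column never satisfies the condition.
- c[0] cust_id=8 → no match; dropped.
- c[1] cust_id=3 → 1 match(es) in o → 1 row(s).
- c[2] cust_id=3 → 1 match(es) in o → 1 row(s).
- c[3] cust_id=8 → no match; dropped.
- c[4] cust_id=4 → 3 match(es) in o → 3 row(s).
- c[5] cust_id=7 → no match; dropped.
- c[6] cust_id=6 → 3 match(es) in o → 3 row(s).
- c[7] cust_id=4 → 3 match(es) in o → 3 row(s).
- c[8] cust_id=1 → no match; dropped.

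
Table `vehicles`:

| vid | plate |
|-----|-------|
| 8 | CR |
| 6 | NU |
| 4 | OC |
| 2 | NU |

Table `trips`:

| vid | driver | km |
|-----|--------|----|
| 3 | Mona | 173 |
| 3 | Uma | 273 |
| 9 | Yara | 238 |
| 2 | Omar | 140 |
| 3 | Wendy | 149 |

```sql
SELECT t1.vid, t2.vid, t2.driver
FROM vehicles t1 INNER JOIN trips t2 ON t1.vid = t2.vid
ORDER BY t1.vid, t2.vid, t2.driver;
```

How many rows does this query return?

1

INNER JOIN keeps only pairs where the ON condition holds.
Matching on t1.vid = t2.vid.
- t1 (vid=8) has no partner → excluded.
- t1 (vid=6) has no partner → excluded.
- t1 (vid=4) has no partner → excluded.
- t1 (vid=2) pairs with 1 row(s) of t2.
Total: 1 rows.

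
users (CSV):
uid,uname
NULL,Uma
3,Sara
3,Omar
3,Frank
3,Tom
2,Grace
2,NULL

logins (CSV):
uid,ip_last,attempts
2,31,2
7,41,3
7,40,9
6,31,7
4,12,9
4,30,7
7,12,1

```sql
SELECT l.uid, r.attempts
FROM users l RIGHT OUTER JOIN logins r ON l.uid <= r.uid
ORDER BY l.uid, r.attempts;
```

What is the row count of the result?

38

RIGHT JOIN keeps every row from `logins`; unmatched rows get NULL for `users`'s columns.
Matching on l.uid <= r.uid. A NULL in a compared column never satisfies the condition.
- l (uid=NULL) has no partner in r.
- l (uid=3) pairs with 6 row(s) of r.
- l (uid=3) pairs with 6 row(s) of r.
- l (uid=3) pairs with 6 row(s) of r.
- l (uid=3) pairs with 6 row(s) of r.
- l (uid=2) pairs with 7 row(s) of r.
- l (uid=2) pairs with 7 row(s) of r.
- every r row matched at least one l row.
Total: 38 rows.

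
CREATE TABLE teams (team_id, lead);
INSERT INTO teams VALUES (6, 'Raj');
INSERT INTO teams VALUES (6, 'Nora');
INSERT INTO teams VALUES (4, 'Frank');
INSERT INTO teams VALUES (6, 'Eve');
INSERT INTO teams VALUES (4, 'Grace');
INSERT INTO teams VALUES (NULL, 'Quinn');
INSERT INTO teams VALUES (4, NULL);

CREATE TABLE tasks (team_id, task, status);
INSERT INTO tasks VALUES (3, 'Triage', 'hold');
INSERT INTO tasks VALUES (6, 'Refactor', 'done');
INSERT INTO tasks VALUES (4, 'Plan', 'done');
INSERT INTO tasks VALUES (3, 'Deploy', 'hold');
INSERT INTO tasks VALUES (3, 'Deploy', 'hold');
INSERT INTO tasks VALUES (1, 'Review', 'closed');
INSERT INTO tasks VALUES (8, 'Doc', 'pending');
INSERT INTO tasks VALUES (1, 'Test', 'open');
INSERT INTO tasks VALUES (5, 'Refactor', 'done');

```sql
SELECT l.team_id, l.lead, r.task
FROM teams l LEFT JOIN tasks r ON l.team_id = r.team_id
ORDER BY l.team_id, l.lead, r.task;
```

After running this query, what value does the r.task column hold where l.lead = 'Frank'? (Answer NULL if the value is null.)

LEFT JOIN keeps every row from `teams`; unmatched rows get NULL for `tasks`'s columns.
Matching on l.team_id = r.team_id. A NULL in a compared column never satisfies the condition.
- l[0] team_id=6 → 1 match(es) in r → 1 row(s).
- l[1] team_id=6 → 1 match(es) in r → 1 row(s).
- l[2] team_id=4 → 1 match(es) in r → 1 row(s).
- l[3] team_id=6 → 1 match(es) in r → 1 row(s).
- l[4] team_id=4 → 1 match(es) in r → 1 row(s).
- l[5] team_id=NULL → no match; kept with NULLs on the r side.
- l[6] team_id=4 → 1 match(es) in r → 1 row(s).

Plan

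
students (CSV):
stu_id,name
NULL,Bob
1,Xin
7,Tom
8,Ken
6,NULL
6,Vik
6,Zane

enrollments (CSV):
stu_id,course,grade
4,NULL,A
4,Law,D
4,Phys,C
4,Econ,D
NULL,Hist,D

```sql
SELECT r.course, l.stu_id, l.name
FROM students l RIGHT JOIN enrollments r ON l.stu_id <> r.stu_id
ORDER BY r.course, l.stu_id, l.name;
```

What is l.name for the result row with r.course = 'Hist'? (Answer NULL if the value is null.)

NULL

RIGHT JOIN keeps every row from `enrollments`; unmatched rows get NULL for `students`'s columns.
Matching on l.stu_id <> r.stu_id. A NULL in a compared column never satisfies the condition.
- stu_id=NULL: no matching r row.
- stu_id=1: 4 matching r row(s), so 4 row(s) emitted.
- stu_id=7: 4 matching r row(s), so 4 row(s) emitted.
- stu_id=8: 4 matching r row(s), so 4 row(s) emitted.
- stu_id=6: 4 matching r row(s), so 4 row(s) emitted.
- stu_id=6: 4 matching r row(s), so 4 row(s) emitted.
- stu_id=6: 4 matching r row(s), so 4 row(s) emitted.
- 1 row(s) from r found no l partner → padded with NULL.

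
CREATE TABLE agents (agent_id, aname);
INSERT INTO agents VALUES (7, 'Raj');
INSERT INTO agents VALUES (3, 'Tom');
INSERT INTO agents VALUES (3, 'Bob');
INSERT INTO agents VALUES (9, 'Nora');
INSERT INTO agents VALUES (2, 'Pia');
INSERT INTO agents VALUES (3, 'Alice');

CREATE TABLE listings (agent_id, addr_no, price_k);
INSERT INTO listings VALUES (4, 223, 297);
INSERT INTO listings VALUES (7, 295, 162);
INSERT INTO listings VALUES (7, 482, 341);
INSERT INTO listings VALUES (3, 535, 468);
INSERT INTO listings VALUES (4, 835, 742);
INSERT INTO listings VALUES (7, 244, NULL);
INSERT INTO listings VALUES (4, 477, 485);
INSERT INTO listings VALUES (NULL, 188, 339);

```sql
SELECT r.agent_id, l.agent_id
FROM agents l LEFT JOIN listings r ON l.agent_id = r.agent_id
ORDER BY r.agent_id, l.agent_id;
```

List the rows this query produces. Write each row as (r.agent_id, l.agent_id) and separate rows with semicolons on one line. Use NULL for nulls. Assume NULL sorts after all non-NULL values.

(3, 3); (3, 3); (3, 3); (7, 7); (7, 7); (7, 7); (NULL, 2); (NULL, 9)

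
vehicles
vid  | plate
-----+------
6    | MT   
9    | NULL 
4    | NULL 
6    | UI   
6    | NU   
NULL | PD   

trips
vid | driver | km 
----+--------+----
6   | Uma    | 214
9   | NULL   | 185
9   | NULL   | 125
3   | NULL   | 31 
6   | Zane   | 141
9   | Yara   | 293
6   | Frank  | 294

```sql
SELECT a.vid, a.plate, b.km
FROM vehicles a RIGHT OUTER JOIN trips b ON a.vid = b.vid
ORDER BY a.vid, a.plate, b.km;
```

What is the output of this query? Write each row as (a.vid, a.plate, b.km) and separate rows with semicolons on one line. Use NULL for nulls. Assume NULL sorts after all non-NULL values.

(6, MT, 141); (6, MT, 214); (6, MT, 294); (6, NU, 141); (6, NU, 214); (6, NU, 294); (6, UI, 141); (6, UI, 214); (6, UI, 294); (9, NULL, 125); (9, NULL, 185); (9, NULL, 293); (NULL, NULL, 31)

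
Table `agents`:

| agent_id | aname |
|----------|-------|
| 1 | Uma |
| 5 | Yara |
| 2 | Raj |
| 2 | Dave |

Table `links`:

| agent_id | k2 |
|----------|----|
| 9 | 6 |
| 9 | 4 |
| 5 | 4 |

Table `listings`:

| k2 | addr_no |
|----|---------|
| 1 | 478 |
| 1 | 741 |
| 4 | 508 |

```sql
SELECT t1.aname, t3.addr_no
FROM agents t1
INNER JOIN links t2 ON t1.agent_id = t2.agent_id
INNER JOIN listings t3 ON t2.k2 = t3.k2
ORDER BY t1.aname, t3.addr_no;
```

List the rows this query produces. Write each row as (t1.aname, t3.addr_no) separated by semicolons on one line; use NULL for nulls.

Joins associate left-to-right: agents INNER JOIN links on agent_id gives 1 intermediate row(s).
Then INNER JOIN `listings t3` on k2: keep only rows whose t2.k2 appears in t3.

(Yara, 508)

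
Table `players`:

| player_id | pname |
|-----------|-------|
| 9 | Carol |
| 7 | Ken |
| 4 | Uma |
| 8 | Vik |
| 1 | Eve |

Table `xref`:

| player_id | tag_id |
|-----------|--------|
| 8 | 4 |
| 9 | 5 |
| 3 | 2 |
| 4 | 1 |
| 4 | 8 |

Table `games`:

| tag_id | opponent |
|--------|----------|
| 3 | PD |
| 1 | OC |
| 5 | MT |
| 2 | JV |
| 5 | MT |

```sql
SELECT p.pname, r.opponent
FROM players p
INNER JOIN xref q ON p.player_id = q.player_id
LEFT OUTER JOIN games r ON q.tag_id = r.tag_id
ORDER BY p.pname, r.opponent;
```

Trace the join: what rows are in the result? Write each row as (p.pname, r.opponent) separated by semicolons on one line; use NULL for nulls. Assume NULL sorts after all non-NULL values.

(Carol, MT); (Carol, MT); (Uma, OC); (Uma, NULL); (Vik, NULL)

Evaluate left to right. First `players p INNER JOIN xref q` on player_id: 4 row(s).
Then LEFT JOIN `games r` on tag_id: each of those 4 rows is kept; rows whose q.tag_id has no match in r get NULL for r's columns.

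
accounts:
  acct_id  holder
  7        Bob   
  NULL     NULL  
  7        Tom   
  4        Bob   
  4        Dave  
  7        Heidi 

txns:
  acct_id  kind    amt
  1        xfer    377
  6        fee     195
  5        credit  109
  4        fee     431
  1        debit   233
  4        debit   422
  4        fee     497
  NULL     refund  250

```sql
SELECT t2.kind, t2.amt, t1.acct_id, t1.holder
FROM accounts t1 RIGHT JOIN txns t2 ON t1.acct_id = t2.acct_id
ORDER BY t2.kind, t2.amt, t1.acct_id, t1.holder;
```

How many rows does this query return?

11

RIGHT JOIN keeps every row from `txns`; unmatched rows get NULL for `accounts`'s columns.
Matching on t1.acct_id = t2.acct_id. A NULL in a compared column never satisfies the condition.
- t1[0] acct_id=7 → no match.
- t1[1] acct_id=NULL → no match.
- t1[2] acct_id=7 → no match.
- t1[3] acct_id=4 → 3 match(es) in t2 → 3 row(s).
- t1[4] acct_id=4 → 3 match(es) in t2 → 3 row(s).
- t1[5] acct_id=7 → no match.
- 5 t2 row(s) had no t1 match → kept, t1 columns NULL.
Total: 6 matched + 5 padded = 11 rows.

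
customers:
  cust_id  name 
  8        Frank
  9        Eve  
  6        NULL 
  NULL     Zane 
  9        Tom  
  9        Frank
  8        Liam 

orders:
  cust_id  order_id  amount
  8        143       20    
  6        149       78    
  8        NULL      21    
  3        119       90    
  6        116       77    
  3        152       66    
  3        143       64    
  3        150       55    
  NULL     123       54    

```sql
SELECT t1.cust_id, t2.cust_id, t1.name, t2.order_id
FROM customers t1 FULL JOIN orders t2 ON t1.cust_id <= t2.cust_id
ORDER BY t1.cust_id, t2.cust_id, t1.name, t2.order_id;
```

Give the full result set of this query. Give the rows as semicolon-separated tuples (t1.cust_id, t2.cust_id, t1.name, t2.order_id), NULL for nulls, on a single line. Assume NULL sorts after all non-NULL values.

(6, 6, NULL, 116); (6, 6, NULL, 149); (6, 8, NULL, 143); (6, 8, NULL, NULL); (8, 8, Frank, 143); (8, 8, Frank, NULL); (8, 8, Liam, 143); (8, 8, Liam, NULL); (9, NULL, Eve, NULL); (9, NULL, Frank, NULL); (9, NULL, Tom, NULL); (NULL, 3, NULL, 119); (NULL, 3, NULL, 143); (NULL, 3, NULL, 150); (NULL, 3, NULL, 152); (NULL, NULL, Zane, NULL); (NULL, NULL, NULL, 123)

FULL OUTER JOIN keeps every row from both sides; unmatched rows get NULL for the other side's columns.
Matching on t1.cust_id <= t2.cust_id. A NULL in a compared column never satisfies the condition.
- t1 (cust_id=8) pairs with 2 row(s) of t2.
- t1 (cust_id=9) has no partner → padded with NULL.
- t1 (cust_id=6) pairs with 4 row(s) of t2.
- t1 (cust_id=NULL) has no partner → padded with NULL.
- t1 (cust_id=9) has no partner → padded with NULL.
- t1 (cust_id=9) has no partner → padded with NULL.
- t1 (cust_id=8) pairs with 2 row(s) of t2.
- 5 row(s) from t2 found no t1 partner → padded with NULL.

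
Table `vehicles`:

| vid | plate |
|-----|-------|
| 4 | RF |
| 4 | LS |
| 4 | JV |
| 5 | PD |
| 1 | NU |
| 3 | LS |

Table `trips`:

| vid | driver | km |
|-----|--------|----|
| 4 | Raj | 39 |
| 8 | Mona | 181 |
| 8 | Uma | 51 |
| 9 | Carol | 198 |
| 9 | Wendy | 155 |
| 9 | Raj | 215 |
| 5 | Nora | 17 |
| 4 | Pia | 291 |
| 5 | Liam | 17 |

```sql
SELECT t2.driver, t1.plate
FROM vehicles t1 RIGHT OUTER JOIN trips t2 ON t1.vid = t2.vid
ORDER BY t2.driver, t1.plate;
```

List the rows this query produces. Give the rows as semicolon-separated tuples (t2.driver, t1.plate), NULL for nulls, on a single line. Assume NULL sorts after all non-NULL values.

(Carol, NULL); (Liam, PD); (Mona, NULL); (Nora, PD); (Pia, JV); (Pia, LS); (Pia, RF); (Raj, JV); (Raj, LS); (Raj, RF); (Raj, NULL); (Uma, NULL); (Wendy, NULL)

RIGHT JOIN keeps every row from `trips`; unmatched rows get NULL for `vehicles`'s columns.
Matching on t1.vid = t2.vid.
- vid=4: 2 matching t2 row(s), so 2 row(s) emitted.
- vid=4: 2 matching t2 row(s), so 2 row(s) emitted.
- vid=4: 2 matching t2 row(s), so 2 row(s) emitted.
- vid=5: 2 matching t2 row(s), so 2 row(s) emitted.
- vid=1: no matching t2 row.
- vid=3: no matching t2 row.
- 5 row(s) from t2 found no t1 partner → padded with NULL.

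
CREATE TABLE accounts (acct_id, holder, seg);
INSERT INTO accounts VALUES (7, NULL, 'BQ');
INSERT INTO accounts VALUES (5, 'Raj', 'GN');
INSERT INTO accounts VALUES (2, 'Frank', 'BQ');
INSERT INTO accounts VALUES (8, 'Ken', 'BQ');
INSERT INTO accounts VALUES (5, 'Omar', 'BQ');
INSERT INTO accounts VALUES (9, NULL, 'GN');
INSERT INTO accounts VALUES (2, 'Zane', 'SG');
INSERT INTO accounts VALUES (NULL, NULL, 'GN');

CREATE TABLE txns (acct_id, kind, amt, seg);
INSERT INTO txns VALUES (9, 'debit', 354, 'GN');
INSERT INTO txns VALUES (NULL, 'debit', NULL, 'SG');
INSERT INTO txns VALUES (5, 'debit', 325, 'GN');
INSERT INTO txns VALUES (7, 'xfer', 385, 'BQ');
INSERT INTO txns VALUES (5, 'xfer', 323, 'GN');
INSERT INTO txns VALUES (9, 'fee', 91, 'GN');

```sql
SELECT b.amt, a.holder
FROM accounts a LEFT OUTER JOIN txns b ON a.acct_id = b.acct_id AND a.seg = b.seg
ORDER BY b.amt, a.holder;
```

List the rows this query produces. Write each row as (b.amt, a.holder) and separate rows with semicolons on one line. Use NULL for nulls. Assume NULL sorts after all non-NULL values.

(91, NULL); (323, Raj); (325, Raj); (354, NULL); (385, NULL); (NULL, Frank); (NULL, Ken); (NULL, Omar); (NULL, Zane); (NULL, NULL)

LEFT JOIN keeps every row from `accounts`; unmatched rows get NULL for `txns`'s columns.
Matching on a.acct_id = b.acct_id AND a.seg = b.seg. A NULL in a compared column never satisfies the condition.
Matched pairs: 5; unmatched a rows kept: 5.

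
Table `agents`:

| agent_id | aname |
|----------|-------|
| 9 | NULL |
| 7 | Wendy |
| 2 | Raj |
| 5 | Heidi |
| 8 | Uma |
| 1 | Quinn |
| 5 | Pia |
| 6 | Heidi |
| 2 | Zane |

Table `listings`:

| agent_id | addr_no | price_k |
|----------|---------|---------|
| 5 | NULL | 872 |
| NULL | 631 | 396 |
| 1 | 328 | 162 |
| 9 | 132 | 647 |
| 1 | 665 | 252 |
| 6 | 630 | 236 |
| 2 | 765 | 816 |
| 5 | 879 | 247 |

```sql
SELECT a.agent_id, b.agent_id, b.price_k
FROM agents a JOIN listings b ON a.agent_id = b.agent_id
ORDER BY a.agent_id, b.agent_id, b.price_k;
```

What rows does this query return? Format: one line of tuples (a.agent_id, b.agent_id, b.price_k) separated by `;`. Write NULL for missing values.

INNER JOIN keeps only pairs where the ON condition holds.
Matching on a.agent_id = b.agent_id. A NULL in a compared column never satisfies the condition.
Matched pairs: 10.

(1, 1, 162); (1, 1, 252); (2, 2, 816); (2, 2, 816); (5, 5, 247); (5, 5, 247); (5, 5, 872); (5, 5, 872); (6, 6, 236); (9, 9, 647)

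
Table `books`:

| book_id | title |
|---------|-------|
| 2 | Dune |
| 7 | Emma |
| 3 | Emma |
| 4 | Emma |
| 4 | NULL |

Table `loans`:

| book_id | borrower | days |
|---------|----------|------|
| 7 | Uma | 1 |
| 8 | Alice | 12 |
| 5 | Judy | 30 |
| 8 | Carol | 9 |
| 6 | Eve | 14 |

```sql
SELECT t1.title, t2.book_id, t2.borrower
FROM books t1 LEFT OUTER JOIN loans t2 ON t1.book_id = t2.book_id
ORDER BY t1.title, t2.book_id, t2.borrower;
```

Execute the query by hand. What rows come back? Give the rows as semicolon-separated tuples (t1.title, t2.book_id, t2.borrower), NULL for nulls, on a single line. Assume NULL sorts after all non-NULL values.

LEFT JOIN keeps every row from `books`; unmatched rows get NULL for `loans`'s columns.
Matching on t1.book_id = t2.book_id.
- t1 row (book_id=2): no match → kept, t2 columns NULL.
- t1 row (book_id=7): matches 1 t2 row(s) → 1 output row(s).
- t1 row (book_id=3): no match → kept, t2 columns NULL.
- t1 row (book_id=4): no match → kept, t2 columns NULL.
- t1 row (book_id=4): no match → kept, t2 columns NULL.
After projecting and ordering:
t1.title | t2.book_id | t2.borrower
Dune | NULL | NULL
Emma | 7 | Uma
Emma | NULL | NULL
Emma | NULL | NULL
NULL | NULL | NULL

(Dune, NULL, NULL); (Emma, 7, Uma); (Emma, NULL, NULL); (Emma, NULL, NULL); (NULL, NULL, NULL)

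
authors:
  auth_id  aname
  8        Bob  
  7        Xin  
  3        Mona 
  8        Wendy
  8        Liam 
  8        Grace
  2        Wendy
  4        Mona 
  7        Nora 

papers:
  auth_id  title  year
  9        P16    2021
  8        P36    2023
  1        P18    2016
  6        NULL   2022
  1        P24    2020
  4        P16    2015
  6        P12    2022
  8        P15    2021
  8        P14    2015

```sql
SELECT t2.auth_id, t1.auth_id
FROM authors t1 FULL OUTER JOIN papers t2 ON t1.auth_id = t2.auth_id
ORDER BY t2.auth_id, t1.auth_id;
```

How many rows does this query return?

22

FULL OUTER JOIN keeps every row from both sides; unmatched rows get NULL for the other side's columns.
Matching on t1.auth_id = t2.auth_id.
- t1[0] auth_id=8 → 3 match(es) in t2 → 3 row(s).
- t1[1] auth_id=7 → no match; kept with NULLs on the t2 side.
- t1[2] auth_id=3 → no match; kept with NULLs on the t2 side.
- t1[3] auth_id=8 → 3 match(es) in t2 → 3 row(s).
- t1[4] auth_id=8 → 3 match(es) in t2 → 3 row(s).
- t1[5] auth_id=8 → 3 match(es) in t2 → 3 row(s).
- t1[6] auth_id=2 → no match; kept with NULLs on the t2 side.
- t1[7] auth_id=4 → 1 match(es) in t2 → 1 row(s).
- t1[8] auth_id=7 → no match; kept with NULLs on the t2 side.
- 5 t2 row(s) had no t1 match → kept, t1 columns NULL.
Total: 13 matched + 9 padded = 22 rows.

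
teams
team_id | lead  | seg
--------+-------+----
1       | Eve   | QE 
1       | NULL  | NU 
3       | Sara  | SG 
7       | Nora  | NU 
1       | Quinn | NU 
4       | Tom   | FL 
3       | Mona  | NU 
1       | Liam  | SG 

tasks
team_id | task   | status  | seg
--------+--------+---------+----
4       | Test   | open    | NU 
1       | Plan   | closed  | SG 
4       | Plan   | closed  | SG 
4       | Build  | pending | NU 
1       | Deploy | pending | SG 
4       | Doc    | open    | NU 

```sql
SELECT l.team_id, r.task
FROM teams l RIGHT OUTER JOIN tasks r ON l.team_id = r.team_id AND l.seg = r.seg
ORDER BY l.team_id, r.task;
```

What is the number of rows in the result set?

6

RIGHT JOIN keeps every row from `tasks`; unmatched rows get NULL for `teams`'s columns.
Matching on l.team_id = r.team_id AND l.seg = r.seg.
- l (team_id=1, seg=QE) has no partner in r.
- l (team_id=1, seg=NU) has no partner in r.
- l (team_id=3, seg=SG) has no partner in r.
- l (team_id=7, seg=NU) has no partner in r.
- l (team_id=1, seg=NU) has no partner in r.
- l (team_id=4, seg=FL) has no partner in r.
- l (team_id=3, seg=NU) has no partner in r.
- l (team_id=1, seg=SG) pairs with 2 row(s) of r.
- 4 r row(s) had no l match → kept, l columns NULL.
Total: 2 matched + 4 padded = 6 rows.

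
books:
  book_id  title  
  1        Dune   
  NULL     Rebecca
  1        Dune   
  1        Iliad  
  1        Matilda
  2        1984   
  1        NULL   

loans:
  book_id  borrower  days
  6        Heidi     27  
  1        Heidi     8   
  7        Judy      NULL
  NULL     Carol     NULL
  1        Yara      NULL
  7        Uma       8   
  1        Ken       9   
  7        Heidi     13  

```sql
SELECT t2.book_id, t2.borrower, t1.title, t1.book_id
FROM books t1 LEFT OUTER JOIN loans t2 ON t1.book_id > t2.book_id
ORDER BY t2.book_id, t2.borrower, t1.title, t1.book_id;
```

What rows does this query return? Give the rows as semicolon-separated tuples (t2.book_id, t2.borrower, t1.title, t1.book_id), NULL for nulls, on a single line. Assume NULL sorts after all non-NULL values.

(1, Heidi, 1984, 2); (1, Ken, 1984, 2); (1, Yara, 1984, 2); (NULL, NULL, Dune, 1); (NULL, NULL, Dune, 1); (NULL, NULL, Iliad, 1); (NULL, NULL, Matilda, 1); (NULL, NULL, Rebecca, NULL); (NULL, NULL, NULL, 1)

LEFT JOIN keeps every row from `books`; unmatched rows get NULL for `loans`'s columns.
Matching on t1.book_id > t2.book_id. A NULL in a compared column never satisfies the condition.
- t1 (book_id=1) has no partner → padded with NULL.
- t1 (book_id=NULL) has no partner → padded with NULL.
- t1 (book_id=1) has no partner → padded with NULL.
- t1 (book_id=1) has no partner → padded with NULL.
- t1 (book_id=1) has no partner → padded with NULL.
- t1 (book_id=2) pairs with 3 row(s) of t2.
- t1 (book_id=1) has no partner → padded with NULL.
After projecting and ordering:
t2.book_id | t2.borrower | t1.title | t1.book_id
1 | Heidi | 1984 | 2
1 | Ken | 1984 | 2
1 | Yara | 1984 | 2
NULL | NULL | Dune | 1
NULL | NULL | Dune | 1
NULL | NULL | Iliad | 1
NULL | NULL | Matilda | 1
NULL | NULL | Rebecca | NULL
NULL | NULL | NULL | 1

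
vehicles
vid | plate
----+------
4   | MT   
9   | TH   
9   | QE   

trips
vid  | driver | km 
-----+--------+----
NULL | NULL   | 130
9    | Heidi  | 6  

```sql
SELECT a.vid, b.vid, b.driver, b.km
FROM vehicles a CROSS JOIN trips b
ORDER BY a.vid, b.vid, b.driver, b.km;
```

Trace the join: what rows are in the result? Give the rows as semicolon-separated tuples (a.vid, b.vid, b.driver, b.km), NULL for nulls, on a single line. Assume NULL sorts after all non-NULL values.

(4, 9, Heidi, 6); (4, NULL, NULL, 130); (9, 9, Heidi, 6); (9, 9, Heidi, 6); (9, NULL, NULL, 130); (9, NULL, NULL, 130)

CROSS JOIN pairs every row of `vehicles` with every row of `trips`: 3 × 2 = 6 rows.
After projecting and ordering:
a.vid | b.vid | b.driver | b.km
4 | 9 | Heidi | 6
4 | NULL | NULL | 130
9 | 9 | Heidi | 6
9 | 9 | Heidi | 6
9 | NULL | NULL | 130
9 | NULL | NULL | 130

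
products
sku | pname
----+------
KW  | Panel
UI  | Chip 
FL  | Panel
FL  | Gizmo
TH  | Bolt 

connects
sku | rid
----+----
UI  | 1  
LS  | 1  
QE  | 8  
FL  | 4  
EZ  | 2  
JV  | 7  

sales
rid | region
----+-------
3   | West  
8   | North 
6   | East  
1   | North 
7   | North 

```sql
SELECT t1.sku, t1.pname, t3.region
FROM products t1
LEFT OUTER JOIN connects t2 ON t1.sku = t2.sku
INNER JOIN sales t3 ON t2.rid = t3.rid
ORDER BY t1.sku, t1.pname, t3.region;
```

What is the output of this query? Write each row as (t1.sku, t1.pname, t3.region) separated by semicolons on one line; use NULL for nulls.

Evaluate left to right. First `products t1 LEFT JOIN connects t2` on sku: 5 row(s).
Then INNER JOIN `sales t3` on rid: keep only rows whose t2.rid appears in t3.

(UI, Chip, North)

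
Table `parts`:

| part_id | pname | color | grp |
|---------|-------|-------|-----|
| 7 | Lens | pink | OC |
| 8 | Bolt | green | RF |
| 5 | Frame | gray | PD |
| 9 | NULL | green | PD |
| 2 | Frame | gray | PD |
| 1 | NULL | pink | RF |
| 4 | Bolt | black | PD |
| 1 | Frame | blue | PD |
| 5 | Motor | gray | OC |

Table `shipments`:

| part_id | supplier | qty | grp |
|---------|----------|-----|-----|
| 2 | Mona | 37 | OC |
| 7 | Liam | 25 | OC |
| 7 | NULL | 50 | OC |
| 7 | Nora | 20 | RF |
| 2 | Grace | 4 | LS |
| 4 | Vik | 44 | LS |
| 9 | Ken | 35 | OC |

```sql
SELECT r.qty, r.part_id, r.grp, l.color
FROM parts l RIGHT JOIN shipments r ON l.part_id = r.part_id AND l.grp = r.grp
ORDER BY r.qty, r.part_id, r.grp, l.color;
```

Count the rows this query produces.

7

RIGHT JOIN keeps every row from `shipments`; unmatched rows get NULL for `parts`'s columns.
Matching on l.part_id = r.part_id AND l.grp = r.grp.
- l (part_id=7, grp=OC) pairs with 2 row(s) of r.
- l (part_id=8, grp=RF) has no partner in r.
- l (part_id=5, grp=PD) has no partner in r.
- l (part_id=9, grp=PD) has no partner in r.
- l (part_id=2, grp=PD) has no partner in r.
- l (part_id=1, grp=RF) has no partner in r.
- l (part_id=4, grp=PD) has no partner in r.
- l (part_id=1, grp=PD) has no partner in r.
- l (part_id=5, grp=OC) has no partner in r.
- plus 5 unmatched r row(s), each kept with NULL l columns.
Total: 2 matched + 5 padded = 7 rows.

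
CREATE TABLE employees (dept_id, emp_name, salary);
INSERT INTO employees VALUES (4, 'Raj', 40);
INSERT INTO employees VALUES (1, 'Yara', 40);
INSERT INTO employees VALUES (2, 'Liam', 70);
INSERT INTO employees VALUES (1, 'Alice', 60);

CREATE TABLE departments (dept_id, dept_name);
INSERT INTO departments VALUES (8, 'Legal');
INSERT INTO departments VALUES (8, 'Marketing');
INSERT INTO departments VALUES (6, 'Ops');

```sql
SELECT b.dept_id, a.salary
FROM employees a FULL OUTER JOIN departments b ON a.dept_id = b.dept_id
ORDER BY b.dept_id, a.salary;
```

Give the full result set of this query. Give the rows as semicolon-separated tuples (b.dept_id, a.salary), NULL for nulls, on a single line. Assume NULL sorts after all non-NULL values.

(6, NULL); (8, NULL); (8, NULL); (NULL, 40); (NULL, 40); (NULL, 60); (NULL, 70)

FULL OUTER JOIN keeps every row from both sides; unmatched rows get NULL for the other side's columns.
Matching on a.dept_id = b.dept_id.
- a (dept_id=4) has no partner → padded with NULL.
- a (dept_id=1) has no partner → padded with NULL.
- a (dept_id=2) has no partner → padded with NULL.
- a (dept_id=1) has no partner → padded with NULL.
- plus 3 unmatched b row(s), each kept with NULL a columns.
After projecting and ordering:
b.dept_id | a.salary
6 | NULL
8 | NULL
8 | NULL
NULL | 40
NULL | 40
NULL | 60
NULL | 70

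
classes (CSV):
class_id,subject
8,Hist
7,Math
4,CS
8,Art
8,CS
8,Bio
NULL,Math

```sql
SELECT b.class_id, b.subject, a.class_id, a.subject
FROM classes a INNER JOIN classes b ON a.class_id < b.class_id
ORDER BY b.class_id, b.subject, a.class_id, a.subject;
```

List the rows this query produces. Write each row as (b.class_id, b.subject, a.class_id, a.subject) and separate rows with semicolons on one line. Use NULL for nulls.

(7, Math, 4, CS); (8, Art, 4, CS); (8, Art, 7, Math); (8, Bio, 4, CS); (8, Bio, 7, Math); (8, CS, 4, CS); (8, CS, 7, Math); (8, Hist, 4, CS); (8, Hist, 7, Math)

INNER JOIN keeps only pairs where the ON condition holds.
Matching on a.class_id < b.class_id. A NULL in a compared column never satisfies the condition.
- a[0] class_id=8 → no match; dropped.
- a[1] class_id=7 → 4 match(es) in b → 4 row(s).
- a[2] class_id=4 → 5 match(es) in b → 5 row(s).
- a[3] class_id=8 → no match; dropped.
- a[4] class_id=8 → no match; dropped.
- a[5] class_id=8 → no match; dropped.
- a[6] class_id=NULL → no match; dropped.
After projecting and ordering:
b.class_id | b.subject | a.class_id | a.subject
7 | Math | 4 | CS
8 | Art | 4 | CS
8 | Art | 7 | Math
8 | Bio | 4 | CS
8 | Bio | 7 | Math
8 | CS | 4 | CS
8 | CS | 7 | Math
8 | Hist | 4 | CS
8 | Hist | 7 | Math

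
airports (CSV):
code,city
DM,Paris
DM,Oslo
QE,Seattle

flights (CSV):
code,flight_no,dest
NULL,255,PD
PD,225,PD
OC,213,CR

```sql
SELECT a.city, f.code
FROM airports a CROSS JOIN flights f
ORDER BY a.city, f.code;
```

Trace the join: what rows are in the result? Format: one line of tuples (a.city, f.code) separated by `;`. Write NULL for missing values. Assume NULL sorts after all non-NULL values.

(Oslo, OC); (Oslo, PD); (Oslo, NULL); (Paris, OC); (Paris, PD); (Paris, NULL); (Seattle, OC); (Seattle, PD); (Seattle, NULL)

CROSS JOIN pairs every row of `airports` with every row of `flights`: 3 × 3 = 9 rows.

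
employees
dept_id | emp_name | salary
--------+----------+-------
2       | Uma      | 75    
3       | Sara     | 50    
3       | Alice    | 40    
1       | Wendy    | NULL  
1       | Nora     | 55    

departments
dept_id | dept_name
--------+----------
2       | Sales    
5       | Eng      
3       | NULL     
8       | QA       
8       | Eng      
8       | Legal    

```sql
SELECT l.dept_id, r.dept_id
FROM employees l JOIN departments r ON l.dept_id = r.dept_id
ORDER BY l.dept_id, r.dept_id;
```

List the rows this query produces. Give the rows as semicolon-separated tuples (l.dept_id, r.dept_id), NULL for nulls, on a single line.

INNER JOIN keeps only pairs where the ON condition holds.
Matching on l.dept_id = r.dept_id.
- dept_id=2: 1 matching r row(s), so 1 row(s) emitted.
- dept_id=3: 1 matching r row(s), so 1 row(s) emitted.
- dept_id=3: 1 matching r row(s), so 1 row(s) emitted.
- dept_id=1: no matching r row, dropped.
- dept_id=1: no matching r row, dropped.
After projecting and ordering:
l.dept_id | r.dept_id
2 | 2
3 | 3
3 | 3

(2, 2); (3, 3); (3, 3)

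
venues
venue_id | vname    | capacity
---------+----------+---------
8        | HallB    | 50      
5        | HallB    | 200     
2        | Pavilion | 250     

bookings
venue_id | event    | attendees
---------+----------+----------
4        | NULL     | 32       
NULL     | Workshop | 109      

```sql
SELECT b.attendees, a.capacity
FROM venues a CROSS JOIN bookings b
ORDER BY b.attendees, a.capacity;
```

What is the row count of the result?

CROSS JOIN pairs every row of `venues` with every row of `bookings`: 3 × 2 = 6 rows.

6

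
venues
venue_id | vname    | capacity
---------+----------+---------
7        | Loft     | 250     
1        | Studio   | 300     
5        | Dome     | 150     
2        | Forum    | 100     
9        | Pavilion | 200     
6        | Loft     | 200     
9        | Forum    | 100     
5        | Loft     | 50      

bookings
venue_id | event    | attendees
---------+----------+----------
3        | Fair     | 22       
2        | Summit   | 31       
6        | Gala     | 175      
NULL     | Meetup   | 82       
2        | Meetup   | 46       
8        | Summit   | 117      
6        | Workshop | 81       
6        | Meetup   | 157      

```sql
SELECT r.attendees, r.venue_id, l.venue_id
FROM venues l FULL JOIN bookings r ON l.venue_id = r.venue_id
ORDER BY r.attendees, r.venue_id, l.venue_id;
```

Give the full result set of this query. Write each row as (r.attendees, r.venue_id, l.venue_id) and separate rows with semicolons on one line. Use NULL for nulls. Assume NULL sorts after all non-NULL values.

FULL OUTER JOIN keeps every row from both sides; unmatched rows get NULL for the other side's columns.
Matching on l.venue_id = r.venue_id. A NULL in a compared column never satisfies the condition.
- l[0] venue_id=7 → no match; kept with NULLs on the r side.
- l[1] venue_id=1 → no match; kept with NULLs on the r side.
- l[2] venue_id=5 → no match; kept with NULLs on the r side.
- l[3] venue_id=2 → 2 match(es) in r → 2 row(s).
- l[4] venue_id=9 → no match; kept with NULLs on the r side.
- l[5] venue_id=6 → 3 match(es) in r → 3 row(s).
- l[6] venue_id=9 → no match; kept with NULLs on the r side.
- l[7] venue_id=5 → no match; kept with NULLs on the r side.
- 3 r row(s) had no l match → kept, l columns NULL.

(22, 3, NULL); (31, 2, 2); (46, 2, 2); (81, 6, 6); (82, NULL, NULL); (117, 8, NULL); (157, 6, 6); (175, 6, 6); (NULL, NULL, 1); (NULL, NULL, 5); (NULL, NULL, 5); (NULL, NULL, 7); (NULL, NULL, 9); (NULL, NULL, 9)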